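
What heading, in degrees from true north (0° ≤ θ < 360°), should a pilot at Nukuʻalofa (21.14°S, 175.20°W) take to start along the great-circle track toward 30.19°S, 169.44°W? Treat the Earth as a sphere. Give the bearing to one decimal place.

151.4°

Δλ = -169.44 − -175.20 = 5.76°.
θ = atan2( sin Δλ · cos φ₂ , cos φ₁ · sin φ₂ − sin φ₁ · cos φ₂ · cos Δλ )
  = atan2(0.08675, -0.15887) = 151.364° → normalised to [0°, 360°): 151.364°.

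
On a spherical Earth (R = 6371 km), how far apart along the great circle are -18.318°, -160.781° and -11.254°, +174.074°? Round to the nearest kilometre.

2812 km

Δλ = 174.074 − -160.781 = 334.855°; wrapped into (−180°, 180°]: -25.145°.
Δφ = -11.254 − -18.318 = 7.064°.
a = sin²(Δφ/2) + cos φ₁ · cos φ₂ · sin²(Δλ/2) = 0.047912.
c = 2·atan2(√a, √(1−a)) = 0.44135 rad → d = 6371·c ≈ 2811.83 km.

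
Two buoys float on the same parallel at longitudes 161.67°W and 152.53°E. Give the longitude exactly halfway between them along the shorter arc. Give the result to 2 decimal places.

Signed shortest Δλ from -161.67° to +152.53° is -45.80°.
Midpoint longitude = -161.67° + (-45.80°)/2 = -161.67° − 22.90° = -184.57°.
Normalise into (−180°, 180°]: +175.43°.
(The naïve average (-161.67 + +152.53)/2 = -4.57° is on the wrong side of the globe.)

175.43°E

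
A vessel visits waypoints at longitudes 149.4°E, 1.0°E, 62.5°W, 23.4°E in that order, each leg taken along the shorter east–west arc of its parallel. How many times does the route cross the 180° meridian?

0

Leg 1: +149.4° → +1.0°, shortest Δλ = -148.4° (west) — does not cross 180°.
Leg 2: +1.0° → -62.5°, shortest Δλ = -63.5° (west) — does not cross 180°.
Leg 3: -62.5° → +23.4°, shortest Δλ = 85.9° (east) — does not cross 180°.
Total crossings: 0.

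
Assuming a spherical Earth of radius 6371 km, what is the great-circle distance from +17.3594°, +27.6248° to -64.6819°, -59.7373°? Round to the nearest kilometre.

Δλ = -59.7373 − 27.6248 = -87.3621°.
Δφ = -64.6819 − 17.3594 = -82.0413°.
a = sin²(Δφ/2) + cos φ₁ · cos φ₂ · sin²(Δλ/2) = 0.625460.
c = 2·atan2(√a, √(1−a)) = 1.82443 rad → d = 6371·c ≈ 11623.43 km.

11623 km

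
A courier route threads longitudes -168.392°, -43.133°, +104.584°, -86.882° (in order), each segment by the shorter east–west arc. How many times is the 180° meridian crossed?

Leg 1: -168.392° → -43.133°, shortest Δλ = 125.259° (east) — does not cross 180°.
Leg 2: -43.133° → +104.584°, shortest Δλ = 147.717° (east) — does not cross 180°.
Leg 3: +104.584° → -86.882°, shortest Δλ = 168.534° (east) — crosses 180°.
Total crossings: 1.

1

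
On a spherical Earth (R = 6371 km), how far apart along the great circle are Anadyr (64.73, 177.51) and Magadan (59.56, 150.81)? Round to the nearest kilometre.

1487 km

Δλ = 150.81 − 177.51 = -26.70°.
Δφ = 59.56 − 64.73 = -5.17°.
a = sin²(Δφ/2) + cos φ₁ · cos φ₂ · sin²(Δλ/2) = 0.013565.
c = 2·atan2(√a, √(1−a)) = 0.23346 rad → d = 6371·c ≈ 1487.41 km.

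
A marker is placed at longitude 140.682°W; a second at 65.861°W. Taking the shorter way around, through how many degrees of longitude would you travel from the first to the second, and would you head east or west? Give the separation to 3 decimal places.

74.821° east

Raw difference: -65.861 − -140.682 = 74.821°.
Normalise into (−180°, 180°]: 74.821° stays 74.821°.
Positive ⇒ the second point lies to the east; separation 74.821°.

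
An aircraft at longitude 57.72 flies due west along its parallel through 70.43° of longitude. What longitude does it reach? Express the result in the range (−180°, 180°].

Start at +57.72°; shift −70.43° → -12.71°.
-12.71° already lies in (−180°, 180°].

-12.71°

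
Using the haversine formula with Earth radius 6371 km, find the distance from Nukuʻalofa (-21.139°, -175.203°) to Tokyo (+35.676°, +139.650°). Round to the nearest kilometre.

7905 km

Δλ = 139.650 − -175.203 = 314.853°; wrapped into (−180°, 180°]: -45.147°.
Δφ = 35.676 − -21.139 = 56.815°.
a = sin²(Δφ/2) + cos φ₁ · cos φ₂ · sin²(Δλ/2) = 0.337974.
c = 2·atan2(√a, √(1−a)) = 1.24079 rad → d = 6371·c ≈ 7905.05 km.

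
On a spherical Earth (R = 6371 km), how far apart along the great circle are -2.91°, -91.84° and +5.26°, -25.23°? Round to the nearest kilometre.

7454 km

Δλ = -25.23 − -91.84 = 66.61°.
Δφ = 5.26 − -2.91 = 8.17°.
a = sin²(Δφ/2) + cos φ₁ · cos φ₂ · sin²(Δλ/2) = 0.304924.
c = 2·atan2(√a, √(1−a)) = 1.17000 rad → d = 6371·c ≈ 7454.07 km.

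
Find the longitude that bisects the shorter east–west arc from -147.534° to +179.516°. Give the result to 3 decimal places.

Signed shortest Δλ from -147.534° to +179.516° is -32.950°.
Midpoint longitude = -147.534° + (-32.950°)/2 = -147.534° − 16.475° = -164.009°.
(The naïve average (-147.534 + +179.516)/2 = 15.991° is on the wrong side of the globe.)

-164.009°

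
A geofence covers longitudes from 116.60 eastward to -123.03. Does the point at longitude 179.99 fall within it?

Yes

Band width going east from +116.60° to -123.03°: ((-123.03 − 116.60) mod 360) = 120.37°.
Offset of +179.99° east of the west edge: ((179.99 − 116.60) mod 360) = 63.39°.
63.39° ≤ 120.37° ⇒ inside.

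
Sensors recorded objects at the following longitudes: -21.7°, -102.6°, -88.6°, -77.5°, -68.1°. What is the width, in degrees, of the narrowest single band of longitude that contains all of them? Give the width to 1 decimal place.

80.9°

Sort the longitudes: -102.6°, -88.6°, -77.5°, -68.1°, -21.7°.
Eastward gaps between consecutive values (wrapping around): 14.0°, 11.1°, 9.4°, 46.4°, 279.1°.
Largest gap = 279.1° ⇒ minimal covering band is its complement: 360° − 279.1° = 80.9°.
Band runs from -102.6° eastward to -21.7°.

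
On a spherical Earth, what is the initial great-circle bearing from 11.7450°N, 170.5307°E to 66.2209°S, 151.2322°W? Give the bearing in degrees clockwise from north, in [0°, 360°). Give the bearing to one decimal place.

Δλ = -151.2322 − 170.5307 = -321.7629°; wrapped into (−180°, 180°]: 38.2371°.
θ = atan2( sin Δλ · cos φ₂ , cos φ₁ · sin φ₂ − sin φ₁ · cos φ₂ · cos Δλ )
  = atan2(0.24955, -0.96041) = 165.434° → normalised to [0°, 360°): 165.434°.

165.4°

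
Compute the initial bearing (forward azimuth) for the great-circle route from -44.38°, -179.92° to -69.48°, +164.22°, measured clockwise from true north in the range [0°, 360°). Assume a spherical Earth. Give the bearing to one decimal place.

192.5°

Δλ = 164.22 − -179.92 = 344.14°; wrapped into (−180°, 180°]: -15.86°.
θ = atan2( sin Δλ · cos φ₂ , cos φ₁ · sin φ₂ − sin φ₁ · cos φ₂ · cos Δλ )
  = atan2(-0.09580, -0.43353) = -167.540° → normalised to [0°, 360°): 192.460°.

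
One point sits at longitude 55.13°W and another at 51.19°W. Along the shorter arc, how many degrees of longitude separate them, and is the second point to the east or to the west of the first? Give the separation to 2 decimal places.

3.94° east

Raw difference: -51.19 − -55.13 = 3.94°.
Normalise into (−180°, 180°]: 3.94° stays 3.94°.
Positive ⇒ the second point lies to the east; separation 3.94°.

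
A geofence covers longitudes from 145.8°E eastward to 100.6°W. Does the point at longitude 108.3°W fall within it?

Yes

Band width going east from +145.8° to -100.6°: ((-100.6 − 145.8) mod 360) = 113.6°.
Offset of -108.3° east of the west edge: ((-108.3 − 145.8) mod 360) = 105.9°.
105.9° ≤ 113.6° ⇒ inside.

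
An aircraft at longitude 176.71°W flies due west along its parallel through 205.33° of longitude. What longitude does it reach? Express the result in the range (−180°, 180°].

Start at -176.71°; shift −205.33° → -382.04°.
-382.04° lies outside (−180°, 180°]; add 360° → -22.04°.

22.04°W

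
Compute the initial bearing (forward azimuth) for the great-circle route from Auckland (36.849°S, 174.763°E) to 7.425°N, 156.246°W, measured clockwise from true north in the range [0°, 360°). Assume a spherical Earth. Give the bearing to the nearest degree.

38°

Δλ = -156.246 − 174.763 = -331.009°; wrapped into (−180°, 180°]: 28.991°.
θ = atan2( sin Δλ · cos φ₂ , cos φ₁ · sin φ₂ − sin φ₁ · cos φ₂ · cos Δλ )
  = atan2(0.48061, 0.62357) = 37.623° → normalised to [0°, 360°): 37.623°.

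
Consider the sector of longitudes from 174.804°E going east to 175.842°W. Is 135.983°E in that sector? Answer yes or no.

Band width going east from +174.804° to -175.842°: ((-175.842 − 174.804) mod 360) = 9.354°.
Offset of +135.983° east of the west edge: ((135.983 − 174.804) mod 360) = 321.179°.
321.179° > 9.354° ⇒ outside.

No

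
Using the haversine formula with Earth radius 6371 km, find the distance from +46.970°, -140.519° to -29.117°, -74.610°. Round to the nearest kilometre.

Δλ = -74.610 − -140.519 = 65.909°.
Δφ = -29.117 − 46.970 = -76.087°.
a = sin²(Δφ/2) + cos φ₁ · cos φ₂ · sin²(Δλ/2) = 0.556180.
c = 2·atan2(√a, √(1−a)) = 1.68339 rad → d = 6371·c ≈ 10724.90 km.

10725 km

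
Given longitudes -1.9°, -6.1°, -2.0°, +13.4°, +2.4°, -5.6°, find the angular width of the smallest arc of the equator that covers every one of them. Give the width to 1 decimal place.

Sort the longitudes: -6.1°, -5.6°, -2.0°, -1.9°, +2.4°, +13.4°.
Eastward gaps between consecutive values (wrapping around): 0.5°, 3.6°, 0.1°, 4.3°, 11.0°, 340.5°.
Largest gap = 340.5° ⇒ minimal covering band is its complement: 360° − 340.5° = 19.5°.
Band runs from -6.1° eastward to +13.4°.

19.5°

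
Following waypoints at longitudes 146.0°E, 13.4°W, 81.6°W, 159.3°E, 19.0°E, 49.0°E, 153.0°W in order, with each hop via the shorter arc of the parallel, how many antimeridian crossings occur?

2

Leg 1: +146.0° → -13.4°, shortest Δλ = -159.4° (west) — does not cross 180°.
Leg 2: -13.4° → -81.6°, shortest Δλ = -68.2° (west) — does not cross 180°.
Leg 3: -81.6° → +159.3°, shortest Δλ = -119.1° (west) — crosses 180°.
Leg 4: +159.3° → +19.0°, shortest Δλ = -140.3° (west) — does not cross 180°.
Leg 5: +19.0° → +49.0°, shortest Δλ = 30.0° (east) — does not cross 180°.
Leg 6: +49.0° → -153.0°, shortest Δλ = 158.0° (east) — crosses 180°.
Total crossings: 2.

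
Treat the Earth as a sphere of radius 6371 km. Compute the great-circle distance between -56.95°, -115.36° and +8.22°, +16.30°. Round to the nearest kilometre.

Δλ = 16.30 − -115.36 = 131.66°.
Δφ = 8.22 − -56.95 = 65.17°.
a = sin²(Δφ/2) + cos φ₁ · cos φ₂ · sin²(Δλ/2) = 0.739314.
c = 2·atan2(√a, √(1−a)) = 2.06989 rad → d = 6371·c ≈ 13187.26 km.

13187 km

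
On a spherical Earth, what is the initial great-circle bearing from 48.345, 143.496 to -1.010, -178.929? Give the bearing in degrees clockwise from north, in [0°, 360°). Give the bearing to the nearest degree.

Δλ = -178.929 − 143.496 = -322.425°; wrapped into (−180°, 180°]: 37.575°.
θ = atan2( sin Δλ · cos φ₂ , cos φ₁ · sin φ₂ − sin φ₁ · cos φ₂ · cos Δλ )
  = atan2(0.60970, -0.60379) = 134.721° → normalised to [0°, 360°): 134.721°.

135°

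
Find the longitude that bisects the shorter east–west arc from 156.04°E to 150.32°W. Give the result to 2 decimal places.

177.14°W

Signed shortest Δλ from +156.04° to -150.32° is +53.64°.
Midpoint longitude = +156.04° + (+53.64°)/2 = +156.04° + 26.82° = +182.86°.
Normalise into (−180°, 180°]: -177.14°.
(The naïve average (+156.04 + -150.32)/2 = 2.86° is on the wrong side of the globe.)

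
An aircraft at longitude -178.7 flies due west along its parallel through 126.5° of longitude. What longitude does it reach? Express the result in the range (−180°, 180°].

+54.8°

Start at -178.7°; shift −126.5° → -305.2°.
-305.2° lies outside (−180°, 180°]; add 360° → +54.8°.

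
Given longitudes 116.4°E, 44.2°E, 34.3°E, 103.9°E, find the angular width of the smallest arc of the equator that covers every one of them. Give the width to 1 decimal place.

82.1°

Sort the longitudes: +34.3°, +44.2°, +103.9°, +116.4°.
Eastward gaps between consecutive values (wrapping around): 9.9°, 59.7°, 12.5°, 277.9°.
Largest gap = 277.9° ⇒ minimal covering band is its complement: 360° − 277.9° = 82.1°.
Band runs from +34.3° eastward to +116.4°.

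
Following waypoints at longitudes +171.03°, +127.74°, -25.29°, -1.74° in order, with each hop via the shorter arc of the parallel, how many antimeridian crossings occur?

Leg 1: +171.03° → +127.74°, shortest Δλ = -43.29° (west) — does not cross 180°.
Leg 2: +127.74° → -25.29°, shortest Δλ = -153.03° (west) — does not cross 180°.
Leg 3: -25.29° → -1.74°, shortest Δλ = 23.55° (east) — does not cross 180°.
Total crossings: 0.

0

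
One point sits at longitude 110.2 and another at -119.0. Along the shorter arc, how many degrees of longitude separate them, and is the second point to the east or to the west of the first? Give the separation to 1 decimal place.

130.8° east

Raw difference: -119.0 − 110.2 = -229.2°.
Normalise into (−180°, 180°]: -229.2° + 360° = 130.8°.
Positive ⇒ the second point lies to the east; separation 130.8°.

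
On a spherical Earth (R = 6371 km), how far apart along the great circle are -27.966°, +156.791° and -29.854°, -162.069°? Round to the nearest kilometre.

3989 km

Δλ = -162.069 − 156.791 = -318.860°; wrapped into (−180°, 180°]: 41.140°.
Δφ = -29.854 − -27.966 = -1.888°.
a = sin²(Δφ/2) + cos φ₁ · cos φ₂ · sin²(Δλ/2) = 0.094835.
c = 2·atan2(√a, √(1−a)) = 0.62608 rad → d = 6371·c ≈ 3988.76 km.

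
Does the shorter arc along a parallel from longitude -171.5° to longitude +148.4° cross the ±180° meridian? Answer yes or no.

Yes

Naïve |148.4 − -171.5| = 319.9° > 180°, so the shorter arc goes the other way round — across 180°.
Signed shortest Δλ = ((148.4 − -171.5 + 180) mod 360) − 180 = -40.1°.
Going west by 40.1° from -171.5° passes through 180° before reaching +148.4°.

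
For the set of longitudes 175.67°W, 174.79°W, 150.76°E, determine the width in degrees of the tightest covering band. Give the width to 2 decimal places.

Sort the longitudes: -175.67°, -174.79°, +150.76°.
Eastward gaps between consecutive values (wrapping around): 0.88°, 325.55°, 33.57°.
Largest gap = 325.55° ⇒ minimal covering band is its complement: 360° − 325.55° = 34.45°.
Band runs from +150.76° eastward to -174.79°, crossing the antimeridian.

34.45°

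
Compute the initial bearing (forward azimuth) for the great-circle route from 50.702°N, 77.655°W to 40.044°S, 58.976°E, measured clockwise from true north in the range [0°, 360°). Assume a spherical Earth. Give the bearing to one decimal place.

87.5°

Δλ = 58.976 − -77.655 = 136.631°.
θ = atan2( sin Δλ · cos φ₂ , cos φ₁ · sin φ₂ − sin φ₁ · cos φ₂ · cos Δλ )
  = atan2(0.52570, 0.02318) = 87.475° → normalised to [0°, 360°): 87.475°.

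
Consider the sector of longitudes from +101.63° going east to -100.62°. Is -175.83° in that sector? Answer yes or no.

Band width going east from +101.63° to -100.62°: ((-100.62 − 101.63) mod 360) = 157.75°.
Offset of -175.83° east of the west edge: ((-175.83 − 101.63) mod 360) = 82.54°.
82.54° ≤ 157.75° ⇒ inside.

Yes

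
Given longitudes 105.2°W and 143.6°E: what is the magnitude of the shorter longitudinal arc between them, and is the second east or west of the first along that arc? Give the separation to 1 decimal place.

Raw difference: 143.6 − -105.2 = 248.8°.
Normalise into (−180°, 180°]: 248.8° − 360° = -111.2°.
Negative ⇒ the second point lies to the west; separation 111.2°.

111.2° west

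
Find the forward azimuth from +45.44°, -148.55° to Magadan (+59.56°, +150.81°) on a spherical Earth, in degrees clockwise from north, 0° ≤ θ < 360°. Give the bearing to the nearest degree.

314°

Δλ = 150.81 − -148.55 = 299.36°; wrapped into (−180°, 180°]: -60.64°.
θ = atan2( sin Δλ · cos φ₂ , cos φ₁ · sin φ₂ − sin φ₁ · cos φ₂ · cos Δλ )
  = atan2(-0.44156, 0.42795) = -45.897° → normalised to [0°, 360°): 314.103°.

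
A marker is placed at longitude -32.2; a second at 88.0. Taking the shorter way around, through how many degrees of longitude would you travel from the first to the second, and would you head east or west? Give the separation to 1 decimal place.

120.2° east

Raw difference: 88.0 − -32.2 = 120.2°.
Normalise into (−180°, 180°]: 120.2° stays 120.2°.
Positive ⇒ the second point lies to the east; separation 120.2°.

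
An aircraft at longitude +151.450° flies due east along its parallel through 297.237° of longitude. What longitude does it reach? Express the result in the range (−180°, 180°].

Start at +151.450°; shift +297.237° → +448.687°.
+448.687° lies outside (−180°, 180°]; subtract 360° → +88.687°.

+88.687°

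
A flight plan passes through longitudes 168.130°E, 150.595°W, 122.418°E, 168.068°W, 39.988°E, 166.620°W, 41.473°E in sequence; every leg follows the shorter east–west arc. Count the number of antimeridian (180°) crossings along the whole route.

Leg 1: +168.130° → -150.595°, shortest Δλ = 41.275° (east) — crosses 180°.
Leg 2: -150.595° → +122.418°, shortest Δλ = -86.987° (west) — crosses 180°.
Leg 3: +122.418° → -168.068°, shortest Δλ = 69.514° (east) — crosses 180°.
Leg 4: -168.068° → +39.988°, shortest Δλ = -151.944° (west) — crosses 180°.
Leg 5: +39.988° → -166.620°, shortest Δλ = 153.392° (east) — crosses 180°.
Leg 6: -166.620° → +41.473°, shortest Δλ = -151.907° (west) — crosses 180°.
Total crossings: 6.

6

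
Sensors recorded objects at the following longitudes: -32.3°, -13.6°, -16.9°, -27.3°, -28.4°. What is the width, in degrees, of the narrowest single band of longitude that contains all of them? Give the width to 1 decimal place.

Sort the longitudes: -32.3°, -28.4°, -27.3°, -16.9°, -13.6°.
Eastward gaps between consecutive values (wrapping around): 3.9°, 1.1°, 10.4°, 3.3°, 341.3°.
Largest gap = 341.3° ⇒ minimal covering band is its complement: 360° − 341.3° = 18.7°.
Band runs from -32.3° eastward to -13.6°.

18.7°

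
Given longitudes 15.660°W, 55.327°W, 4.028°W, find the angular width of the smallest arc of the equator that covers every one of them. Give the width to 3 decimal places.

51.299°

Sort the longitudes: -55.327°, -15.660°, -4.028°.
Eastward gaps between consecutive values (wrapping around): 39.667°, 11.632°, 308.701°.
Largest gap = 308.701° ⇒ minimal covering band is its complement: 360° − 308.701° = 51.299°.
Band runs from -55.327° eastward to -4.028°.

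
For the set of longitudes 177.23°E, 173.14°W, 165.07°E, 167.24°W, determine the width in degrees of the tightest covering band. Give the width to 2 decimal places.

27.69°

Sort the longitudes: -173.14°, -167.24°, +165.07°, +177.23°.
Eastward gaps between consecutive values (wrapping around): 5.90°, 332.31°, 12.16°, 9.63°.
Largest gap = 332.31° ⇒ minimal covering band is its complement: 360° − 332.31° = 27.69°.
Band runs from +165.07° eastward to -167.24°, crossing the antimeridian.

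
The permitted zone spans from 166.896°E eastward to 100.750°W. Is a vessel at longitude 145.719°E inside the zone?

Band width going east from +166.896° to -100.750°: ((-100.750 − 166.896) mod 360) = 92.354°.
Offset of +145.719° east of the west edge: ((145.719 − 166.896) mod 360) = 338.823°.
338.823° > 92.354° ⇒ outside.

No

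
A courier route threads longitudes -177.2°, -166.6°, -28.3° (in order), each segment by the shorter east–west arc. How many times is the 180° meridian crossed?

Leg 1: -177.2° → -166.6°, shortest Δλ = 10.6° (east) — does not cross 180°.
Leg 2: -166.6° → -28.3°, shortest Δλ = 138.3° (east) — does not cross 180°.
Total crossings: 0.

0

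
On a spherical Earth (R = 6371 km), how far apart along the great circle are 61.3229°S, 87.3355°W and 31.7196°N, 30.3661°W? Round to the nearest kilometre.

11544 km

Δλ = -30.3661 − -87.3355 = 56.9694°.
Δφ = 31.7196 − -61.3229 = 93.0425°.
a = sin²(Δφ/2) + cos φ₁ · cos φ₂ · sin²(Δλ/2) = 0.619385.
c = 2·atan2(√a, √(1−a)) = 1.81190 rad → d = 6371·c ≈ 11543.58 km.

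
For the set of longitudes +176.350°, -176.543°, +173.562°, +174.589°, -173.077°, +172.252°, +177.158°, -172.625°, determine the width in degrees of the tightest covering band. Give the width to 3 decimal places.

Sort the longitudes: -176.543°, -173.077°, -172.625°, +172.252°, +173.562°, +174.589°, +176.350°, +177.158°.
Eastward gaps between consecutive values (wrapping around): 3.466°, 0.452°, 344.877°, 1.310°, 1.027°, 1.761°, 0.808°, 6.299°.
Largest gap = 344.877° ⇒ minimal covering band is its complement: 360° − 344.877° = 15.123°.
Band runs from +172.252° eastward to -172.625°, crossing the antimeridian.

15.123°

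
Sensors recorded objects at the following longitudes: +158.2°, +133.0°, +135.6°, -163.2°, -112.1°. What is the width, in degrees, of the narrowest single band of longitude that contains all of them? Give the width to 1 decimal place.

114.9°

Sort the longitudes: -163.2°, -112.1°, +133.0°, +135.6°, +158.2°.
Eastward gaps between consecutive values (wrapping around): 51.1°, 245.1°, 2.6°, 22.6°, 38.6°.
Largest gap = 245.1° ⇒ minimal covering band is its complement: 360° − 245.1° = 114.9°.
Band runs from +133.0° eastward to -112.1°, crossing the antimeridian.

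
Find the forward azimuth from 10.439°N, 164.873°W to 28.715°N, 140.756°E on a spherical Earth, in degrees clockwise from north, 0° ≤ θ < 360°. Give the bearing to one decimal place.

298.1°

Δλ = 140.756 − -164.873 = 305.629°; wrapped into (−180°, 180°]: -54.371°.
θ = atan2( sin Δλ · cos φ₂ , cos φ₁ · sin φ₂ − sin φ₁ · cos φ₂ · cos Δλ )
  = atan2(-0.71285, 0.37993) = -61.943° → normalised to [0°, 360°): 298.057°.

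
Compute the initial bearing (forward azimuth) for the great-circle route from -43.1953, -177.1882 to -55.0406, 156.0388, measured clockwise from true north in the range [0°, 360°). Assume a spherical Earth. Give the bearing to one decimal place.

226.2°

Δλ = 156.0388 − -177.1882 = 333.2270°; wrapped into (−180°, 180°]: -26.7730°.
θ = atan2( sin Δλ · cos φ₂ , cos φ₁ · sin φ₂ − sin φ₁ · cos φ₂ · cos Δλ )
  = atan2(-0.25811, -0.24732) = -133.776° → normalised to [0°, 360°): 226.224°.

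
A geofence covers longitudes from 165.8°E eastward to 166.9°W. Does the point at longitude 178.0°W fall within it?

Yes

Band width going east from +165.8° to -166.9°: ((-166.9 − 165.8) mod 360) = 27.3°.
Offset of -178.0° east of the west edge: ((-178.0 − 165.8) mod 360) = 16.2°.
16.2° ≤ 27.3° ⇒ inside.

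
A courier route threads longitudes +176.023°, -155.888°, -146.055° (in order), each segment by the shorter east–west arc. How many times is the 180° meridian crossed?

1

Leg 1: +176.023° → -155.888°, shortest Δλ = 28.089° (east) — crosses 180°.
Leg 2: -155.888° → -146.055°, shortest Δλ = 9.833° (east) — does not cross 180°.
Total crossings: 1.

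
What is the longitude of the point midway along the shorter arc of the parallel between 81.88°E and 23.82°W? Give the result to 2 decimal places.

29.03°E

Signed shortest Δλ from +81.88° to -23.82° is -105.70°.
Midpoint longitude = +81.88° + (-105.70°)/2 = +81.88° − 52.85° = +29.03°.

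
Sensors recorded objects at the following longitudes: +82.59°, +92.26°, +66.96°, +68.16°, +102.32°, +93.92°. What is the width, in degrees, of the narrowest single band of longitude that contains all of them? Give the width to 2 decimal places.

35.36°

Sort the longitudes: +66.96°, +68.16°, +82.59°, +92.26°, +93.92°, +102.32°.
Eastward gaps between consecutive values (wrapping around): 1.20°, 14.43°, 9.67°, 1.66°, 8.40°, 324.64°.
Largest gap = 324.64° ⇒ minimal covering band is its complement: 360° − 324.64° = 35.36°.
Band runs from +66.96° eastward to +102.32°.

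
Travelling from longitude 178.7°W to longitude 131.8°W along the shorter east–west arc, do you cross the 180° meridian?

No

Signed shortest Δλ = ((-131.8 − -178.7 + 180) mod 360) − 180 = 46.9°.
Going east by 46.9° from -178.7° reaches -131.8° without touching 180°.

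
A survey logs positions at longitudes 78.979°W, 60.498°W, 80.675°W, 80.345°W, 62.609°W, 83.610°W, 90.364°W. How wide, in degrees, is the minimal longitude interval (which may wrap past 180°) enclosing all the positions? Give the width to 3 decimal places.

Sort the longitudes: -90.364°, -83.610°, -80.675°, -80.345°, -78.979°, -62.609°, -60.498°.
Eastward gaps between consecutive values (wrapping around): 6.754°, 2.935°, 0.330°, 1.366°, 16.370°, 2.111°, 330.134°.
Largest gap = 330.134° ⇒ minimal covering band is its complement: 360° − 330.134° = 29.866°.
Band runs from -90.364° eastward to -60.498°.

29.866°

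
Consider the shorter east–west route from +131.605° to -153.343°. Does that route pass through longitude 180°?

Naïve |-153.343 − 131.605| = 284.948° > 180°, so the shorter arc goes the other way round — across 180°.
Signed shortest Δλ = ((-153.343 − 131.605 + 180) mod 360) − 180 = 75.052°.
Going east by 75.052° from +131.605° passes through 180° before reaching -153.343°.

Yes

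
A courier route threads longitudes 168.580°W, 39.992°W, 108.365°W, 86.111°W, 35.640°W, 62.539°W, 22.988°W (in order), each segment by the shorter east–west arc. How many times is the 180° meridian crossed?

0

Leg 1: -168.580° → -39.992°, shortest Δλ = 128.588° (east) — does not cross 180°.
Leg 2: -39.992° → -108.365°, shortest Δλ = -68.373° (west) — does not cross 180°.
Leg 3: -108.365° → -86.111°, shortest Δλ = 22.254° (east) — does not cross 180°.
Leg 4: -86.111° → -35.640°, shortest Δλ = 50.471° (east) — does not cross 180°.
Leg 5: -35.640° → -62.539°, shortest Δλ = -26.899° (west) — does not cross 180°.
Leg 6: -62.539° → -22.988°, shortest Δλ = 39.551° (east) — does not cross 180°.
Total crossings: 0.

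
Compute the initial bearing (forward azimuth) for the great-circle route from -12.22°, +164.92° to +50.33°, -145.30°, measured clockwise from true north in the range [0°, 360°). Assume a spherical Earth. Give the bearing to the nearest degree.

Δλ = -145.30 − 164.92 = -310.22°; wrapped into (−180°, 180°]: 49.78°.
θ = atan2( sin Δλ · cos φ₂ , cos φ₁ · sin φ₂ − sin φ₁ · cos φ₂ · cos Δλ )
  = atan2(0.48744, 0.83954) = 30.139° → normalised to [0°, 360°): 30.139°.

30°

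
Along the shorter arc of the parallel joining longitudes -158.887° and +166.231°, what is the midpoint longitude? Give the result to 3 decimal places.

Signed shortest Δλ from -158.887° to +166.231° is -34.882°.
Midpoint longitude = -158.887° + (-34.882°)/2 = -158.887° − 17.441° = -176.328°.
(The naïve average (-158.887 + +166.231)/2 = 3.672° is on the wrong side of the globe.)

-176.328°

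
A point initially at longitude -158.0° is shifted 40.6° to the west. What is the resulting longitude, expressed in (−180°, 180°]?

Start at -158.0°; shift −40.6° → -198.6°.
-198.6° lies outside (−180°, 180°]; add 360° → +161.4°.

+161.4°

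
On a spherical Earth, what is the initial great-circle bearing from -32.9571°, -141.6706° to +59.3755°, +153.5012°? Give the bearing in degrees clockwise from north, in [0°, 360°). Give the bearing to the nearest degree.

Δλ = 153.5012 − -141.6706 = 295.1718°; wrapped into (−180°, 180°]: -64.8282°.
θ = atan2( sin Δλ · cos φ₂ , cos φ₁ · sin φ₂ − sin φ₁ · cos φ₂ · cos Δλ )
  = atan2(-0.46103, 0.83992) = -28.763° → normalised to [0°, 360°): 331.237°.

331°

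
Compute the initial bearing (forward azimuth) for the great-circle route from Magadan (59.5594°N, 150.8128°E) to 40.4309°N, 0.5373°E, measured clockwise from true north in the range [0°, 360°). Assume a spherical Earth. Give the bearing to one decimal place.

Δλ = 0.5373 − 150.8128 = -150.2755°.
θ = atan2( sin Δλ · cos φ₂ , cos φ₁ · sin φ₂ − sin φ₁ · cos φ₂ · cos Δλ )
  = atan2(-0.37742, 0.89849) = -22.785° → normalised to [0°, 360°): 337.215°.

337.2°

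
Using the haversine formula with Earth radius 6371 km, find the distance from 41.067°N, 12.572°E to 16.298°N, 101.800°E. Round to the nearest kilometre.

Δλ = 101.800 − 12.572 = 89.228°.
Δφ = 16.298 − 41.067 = -24.769°.
a = sin²(Δφ/2) + cos φ₁ · cos φ₂ · sin²(Δλ/2) = 0.402945.
c = 2·atan2(√a, √(1−a)) = 1.37545 rad → d = 6371·c ≈ 8762.97 km.

8763 km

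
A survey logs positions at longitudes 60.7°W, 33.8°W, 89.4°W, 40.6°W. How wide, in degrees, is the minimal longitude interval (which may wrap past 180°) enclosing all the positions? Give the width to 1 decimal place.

Sort the longitudes: -89.4°, -60.7°, -40.6°, -33.8°.
Eastward gaps between consecutive values (wrapping around): 28.7°, 20.1°, 6.8°, 304.4°.
Largest gap = 304.4° ⇒ minimal covering band is its complement: 360° − 304.4° = 55.6°.
Band runs from -89.4° eastward to -33.8°.

55.6°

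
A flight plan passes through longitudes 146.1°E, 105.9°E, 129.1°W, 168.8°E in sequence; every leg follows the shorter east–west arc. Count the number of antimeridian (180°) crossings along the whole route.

2

Leg 1: +146.1° → +105.9°, shortest Δλ = -40.2° (west) — does not cross 180°.
Leg 2: +105.9° → -129.1°, shortest Δλ = 125.0° (east) — crosses 180°.
Leg 3: -129.1° → +168.8°, shortest Δλ = -62.1° (west) — crosses 180°.
Total crossings: 2.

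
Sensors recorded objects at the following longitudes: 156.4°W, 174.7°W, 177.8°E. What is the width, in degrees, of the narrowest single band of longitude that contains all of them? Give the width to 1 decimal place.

Sort the longitudes: -174.7°, -156.4°, +177.8°.
Eastward gaps between consecutive values (wrapping around): 18.3°, 334.2°, 7.5°.
Largest gap = 334.2° ⇒ minimal covering band is its complement: 360° − 334.2° = 25.8°.
Band runs from +177.8° eastward to -156.4°, crossing the antimeridian.

25.8°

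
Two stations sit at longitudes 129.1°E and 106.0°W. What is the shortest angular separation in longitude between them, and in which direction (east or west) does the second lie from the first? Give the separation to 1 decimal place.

Raw difference: -106.0 − 129.1 = -235.1°.
Normalise into (−180°, 180°]: -235.1° + 360° = 124.9°.
Positive ⇒ the second point lies to the east; separation 124.9°.

124.9° east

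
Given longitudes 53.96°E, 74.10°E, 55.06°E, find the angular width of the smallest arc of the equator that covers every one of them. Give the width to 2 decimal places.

20.14°

Sort the longitudes: +53.96°, +55.06°, +74.10°.
Eastward gaps between consecutive values (wrapping around): 1.10°, 19.04°, 339.86°.
Largest gap = 339.86° ⇒ minimal covering band is its complement: 360° − 339.86° = 20.14°.
Band runs from +53.96° eastward to +74.10°.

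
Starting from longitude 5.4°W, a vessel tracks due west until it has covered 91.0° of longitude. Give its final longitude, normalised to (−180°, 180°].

96.4°W

Start at -5.4°; shift −91.0° → -96.4°.
-96.4° already lies in (−180°, 180°].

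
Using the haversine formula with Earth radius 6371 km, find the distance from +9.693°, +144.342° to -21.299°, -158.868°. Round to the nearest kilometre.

Δλ = -158.868 − 144.342 = -303.210°; wrapped into (−180°, 180°]: 56.790°.
Δφ = -21.299 − 9.693 = -30.992°.
a = sin²(Δφ/2) + cos φ₁ · cos φ₂ · sin²(Δλ/2) = 0.279072.
c = 2·atan2(√a, √(1−a)) = 1.11313 rad → d = 6371·c ≈ 7091.74 km.

7092 km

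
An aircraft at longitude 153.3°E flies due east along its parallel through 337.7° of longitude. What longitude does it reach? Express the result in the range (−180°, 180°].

Start at +153.3°; shift +337.7° → +491.0°.
+491.0° lies outside (−180°, 180°]; subtract 360° → +131.0°.

131.0°E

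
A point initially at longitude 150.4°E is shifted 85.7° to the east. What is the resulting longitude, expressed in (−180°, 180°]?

Start at +150.4°; shift +85.7° → +236.1°.
+236.1° lies outside (−180°, 180°]; subtract 360° → -123.9°.

123.9°W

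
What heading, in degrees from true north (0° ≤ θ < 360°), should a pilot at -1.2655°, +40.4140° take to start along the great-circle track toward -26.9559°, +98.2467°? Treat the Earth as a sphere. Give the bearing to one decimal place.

120.4°

Δλ = 98.2467 − 40.4140 = 57.8327°.
θ = atan2( sin Δλ · cos φ₂ , cos φ₁ · sin φ₂ − sin φ₁ · cos φ₂ · cos Δλ )
  = atan2(0.75453, -0.44271) = 120.402° → normalised to [0°, 360°): 120.402°.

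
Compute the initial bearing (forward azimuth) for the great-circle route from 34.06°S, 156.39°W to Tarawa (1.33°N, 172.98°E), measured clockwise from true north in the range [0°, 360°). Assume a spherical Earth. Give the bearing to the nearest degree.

Δλ = 172.98 − -156.39 = 329.37°; wrapped into (−180°, 180°]: -30.63°.
θ = atan2( sin Δλ · cos φ₂ , cos φ₁ · sin φ₂ − sin φ₁ · cos φ₂ · cos Δλ )
  = atan2(-0.50935, 0.50102) = -45.473° → normalised to [0°, 360°): 314.527°.

315°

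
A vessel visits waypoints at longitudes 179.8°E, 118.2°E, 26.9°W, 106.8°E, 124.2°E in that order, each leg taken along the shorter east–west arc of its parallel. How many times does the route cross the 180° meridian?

0

Leg 1: +179.8° → +118.2°, shortest Δλ = -61.6° (west) — does not cross 180°.
Leg 2: +118.2° → -26.9°, shortest Δλ = -145.1° (west) — does not cross 180°.
Leg 3: -26.9° → +106.8°, shortest Δλ = 133.7° (east) — does not cross 180°.
Leg 4: +106.8° → +124.2°, shortest Δλ = 17.4° (east) — does not cross 180°.
Total crossings: 0.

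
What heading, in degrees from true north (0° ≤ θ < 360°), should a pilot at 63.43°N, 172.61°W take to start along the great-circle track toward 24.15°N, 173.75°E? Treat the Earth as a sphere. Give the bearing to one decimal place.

Δλ = 173.75 − -172.61 = 346.36°; wrapped into (−180°, 180°]: -13.64°.
θ = atan2( sin Δλ · cos φ₂ , cos φ₁ · sin φ₂ − sin φ₁ · cos φ₂ · cos Δλ )
  = atan2(-0.21518, -0.61009) = -160.572° → normalised to [0°, 360°): 199.428°.

199.4°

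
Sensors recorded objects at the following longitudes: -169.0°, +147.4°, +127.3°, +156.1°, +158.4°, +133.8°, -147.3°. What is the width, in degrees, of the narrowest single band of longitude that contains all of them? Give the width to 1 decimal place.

85.4°

Sort the longitudes: -169.0°, -147.3°, +127.3°, +133.8°, +147.4°, +156.1°, +158.4°.
Eastward gaps between consecutive values (wrapping around): 21.7°, 274.6°, 6.5°, 13.6°, 8.7°, 2.3°, 32.6°.
Largest gap = 274.6° ⇒ minimal covering band is its complement: 360° − 274.6° = 85.4°.
Band runs from +127.3° eastward to -147.3°, crossing the antimeridian.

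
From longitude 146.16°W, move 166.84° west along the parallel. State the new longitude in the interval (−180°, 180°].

47.00°E

Start at -146.16°; shift −166.84° → -313.00°.
-313.00° lies outside (−180°, 180°]; add 360° → +47.00°.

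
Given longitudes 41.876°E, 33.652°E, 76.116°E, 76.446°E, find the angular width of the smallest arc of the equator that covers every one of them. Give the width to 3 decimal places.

42.794°

Sort the longitudes: +33.652°, +41.876°, +76.116°, +76.446°.
Eastward gaps between consecutive values (wrapping around): 8.224°, 34.240°, 0.330°, 317.206°.
Largest gap = 317.206° ⇒ minimal covering band is its complement: 360° − 317.206° = 42.794°.
Band runs from +33.652° eastward to +76.446°.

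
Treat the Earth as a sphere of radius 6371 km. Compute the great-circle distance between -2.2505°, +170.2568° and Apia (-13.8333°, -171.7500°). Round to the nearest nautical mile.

Δλ = -171.7500 − 170.2568 = -342.0068°; wrapped into (−180°, 180°]: 17.9932°.
Δφ = -13.8333 − -2.2505 = -11.5828°.
a = sin²(Δφ/2) + cos φ₁ · cos φ₂ · sin²(Δλ/2) = 0.033908.
c = 2·atan2(√a, √(1−a)) = 0.37040 rad → d = 6371·c ≈ 2359.80 km ≈ 1274.19 nmi.

1274 nmi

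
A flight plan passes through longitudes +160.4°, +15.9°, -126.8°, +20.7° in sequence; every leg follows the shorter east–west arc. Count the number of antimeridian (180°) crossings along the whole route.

Leg 1: +160.4° → +15.9°, shortest Δλ = -144.5° (west) — does not cross 180°.
Leg 2: +15.9° → -126.8°, shortest Δλ = -142.7° (west) — does not cross 180°.
Leg 3: -126.8° → +20.7°, shortest Δλ = 147.5° (east) — does not cross 180°.
Total crossings: 0.

0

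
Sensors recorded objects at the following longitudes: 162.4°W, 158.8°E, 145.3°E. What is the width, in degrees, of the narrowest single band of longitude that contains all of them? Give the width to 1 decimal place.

Sort the longitudes: -162.4°, +145.3°, +158.8°.
Eastward gaps between consecutive values (wrapping around): 307.7°, 13.5°, 38.8°.
Largest gap = 307.7° ⇒ minimal covering band is its complement: 360° − 307.7° = 52.3°.
Band runs from +145.3° eastward to -162.4°, crossing the antimeridian.

52.3°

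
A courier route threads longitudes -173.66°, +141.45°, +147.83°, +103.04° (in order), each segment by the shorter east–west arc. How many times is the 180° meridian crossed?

Leg 1: -173.66° → +141.45°, shortest Δλ = -44.89° (west) — crosses 180°.
Leg 2: +141.45° → +147.83°, shortest Δλ = 6.38° (east) — does not cross 180°.
Leg 3: +147.83° → +103.04°, shortest Δλ = -44.79° (west) — does not cross 180°.
Total crossings: 1.

1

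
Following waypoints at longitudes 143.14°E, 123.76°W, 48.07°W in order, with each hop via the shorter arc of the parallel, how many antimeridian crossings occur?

1

Leg 1: +143.14° → -123.76°, shortest Δλ = 93.1° (east) — crosses 180°.
Leg 2: -123.76° → -48.07°, shortest Δλ = 75.69° (east) — does not cross 180°.
Total crossings: 1.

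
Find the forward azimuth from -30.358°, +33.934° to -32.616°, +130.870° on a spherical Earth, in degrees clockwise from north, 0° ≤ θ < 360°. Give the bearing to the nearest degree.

Δλ = 130.870 − 33.934 = 96.936°.
θ = atan2( sin Δλ · cos φ₂ , cos φ₁ · sin φ₂ − sin φ₁ · cos φ₂ · cos Δλ )
  = atan2(0.83614, -0.51651) = 121.705° → normalised to [0°, 360°): 121.705°.

122°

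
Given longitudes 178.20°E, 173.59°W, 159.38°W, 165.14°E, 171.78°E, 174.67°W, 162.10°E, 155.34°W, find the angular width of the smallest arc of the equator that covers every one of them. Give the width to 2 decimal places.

Sort the longitudes: -174.67°, -173.59°, -159.38°, -155.34°, +162.10°, +165.14°, +171.78°, +178.20°.
Eastward gaps between consecutive values (wrapping around): 1.08°, 14.21°, 4.04°, 317.44°, 3.04°, 6.64°, 6.42°, 7.13°.
Largest gap = 317.44° ⇒ minimal covering band is its complement: 360° − 317.44° = 42.56°.
Band runs from +162.10° eastward to -155.34°, crossing the antimeridian.

42.56°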